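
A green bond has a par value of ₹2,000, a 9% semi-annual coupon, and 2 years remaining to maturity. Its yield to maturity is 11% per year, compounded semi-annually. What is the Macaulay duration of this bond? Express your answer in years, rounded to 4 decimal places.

Periodic yield y = 0.055. Discount each cash flow and weight by its period:
  t   CF        PV=CF/(1+0.055)^t    t·PV
  1        90.00        85.3081        85.3081
  2        90.00        80.8607       161.7214
  3        90.00        76.6452       229.9357
  4     2,090.00     1,687.0830     6,748.3320
  Σ                  1,929.8970     7,225.2972
Price P = Σ PV = 1,929.8970.
Macaulay duration = Σ(t·PV) / P = 7,225.2972 / 1,929.8970 = 3.74388 half-year periods.
In years: 3.74388 / 2 = 1.87194 years.

1.8719 years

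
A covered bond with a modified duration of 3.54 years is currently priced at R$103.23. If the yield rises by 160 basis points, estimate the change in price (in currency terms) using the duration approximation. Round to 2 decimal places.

Duration approximation: ΔP/P ≈ -D_mod · Δy = -3.54 × (+0.016) = -0.056640.
ΔP ≈ 103.23 × (-0.056640) = -5.8469472.

-R$5.85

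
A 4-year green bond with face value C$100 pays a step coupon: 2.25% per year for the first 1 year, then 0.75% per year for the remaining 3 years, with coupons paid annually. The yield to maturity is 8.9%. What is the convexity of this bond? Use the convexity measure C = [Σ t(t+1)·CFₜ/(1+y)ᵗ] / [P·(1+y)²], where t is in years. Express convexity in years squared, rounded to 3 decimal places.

With y = 0.089:
  t   CF        PV=CF/(1+0.089)^t    t·PV        t(t+1)·PV
  1         2.25         2.0661         2.0661           4.1322
  2         0.75         0.6324         1.2648           3.7945
  3         0.75         0.5807         1.7422           6.9688
  4       100.75        71.6364       286.5455       1,432.7273
  Σ                     74.9156       291.6186       1,447.6228
P = 74.9156.
Convexity = Σ t(t+1)·PV / [P·(1+y)²] = 1,447.6228 / (74.9156 × 1.185921) = 16.29398.

16.294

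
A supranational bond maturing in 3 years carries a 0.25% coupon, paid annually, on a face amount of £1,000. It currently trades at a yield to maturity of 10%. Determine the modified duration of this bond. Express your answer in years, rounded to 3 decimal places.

Periodic yield y = 0.1. First find Macaulay duration:
  t   CF        PV=CF/(1+0.1)^t    t·PV
  1         2.50         2.2727         2.2727
  2         2.50         2.0661         4.1322
  3     1,002.50       753.1931     2,259.5793
  Σ                    757.5319     2,265.9842
P = 757.5319; Macaulay duration = 2,265.9842 / 757.5319 = 2.99127 years.
Modified duration = D_Mac / (1 + y) = 2.99127 / 1.1 = 2.71934 years.

2.719 years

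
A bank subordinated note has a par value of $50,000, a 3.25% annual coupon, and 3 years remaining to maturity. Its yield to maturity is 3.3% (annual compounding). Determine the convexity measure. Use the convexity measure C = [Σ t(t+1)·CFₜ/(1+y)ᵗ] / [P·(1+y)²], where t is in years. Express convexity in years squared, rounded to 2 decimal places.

10.78

With y = 0.033:
  t   CF        PV=CF/(1+0.033)^t    t·PV        t(t+1)·PV
  1     1,625.00     1,573.0881     1,573.0881       3,146.1762
  2     1,625.00     1,522.8346     3,045.6691       9,137.0073
  3    51,625.00    46,833.7680   140,501.3040     562,005.2158
  Σ                 49,929.6906   145,120.0612     574,288.3993
P = 49,929.6906.
Convexity = Σ t(t+1)·PV / [P·(1+y)²] = 574,288.3993 / (49,929.6906 × 1.067089) = 10.77880.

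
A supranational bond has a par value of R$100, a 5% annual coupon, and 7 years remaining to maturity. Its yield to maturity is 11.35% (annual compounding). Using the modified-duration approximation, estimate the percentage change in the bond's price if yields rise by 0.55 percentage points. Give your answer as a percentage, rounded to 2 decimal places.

Periodic yield y = 0.1135. Modified duration first:
  t   CF        PV=CF/(1+0.1135)^t    t·PV
  1         5.00         4.4903         4.4903
  2         5.00         4.0326         8.0653
  3         5.00         3.6216        10.8648
  4         5.00         3.2524        13.0098
  5         5.00         2.9209        14.6046
  6         5.00         2.6232        15.7391
  7       105.00        49.4718       346.3026
  Σ                     70.4129       413.0765
P = 70.4129; D_Mac = 5.86649 yrs; D_mod = 5.86649/(1+0.1135) = 5.26851 yrs.
ΔP/P ≈ -D_mod · Δy = -5.26851 × (+0.0055) = -0.028977 = -2.8977%.

-2.90%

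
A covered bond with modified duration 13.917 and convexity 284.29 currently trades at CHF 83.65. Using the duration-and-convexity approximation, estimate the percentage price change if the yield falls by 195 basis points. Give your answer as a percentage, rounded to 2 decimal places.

Duration effect: -D_mod·Δy = -13.917 × (-0.0195) = +0.2713815
Convexity effect: ½·C·(Δy)² = 0.5 × 284.29 × (-0.0195)² = +0.05405063625
ΔP/P ≈ +0.2713815 + 0.05405063625 = +0.32543213625
= +32.543213625%.

+32.54%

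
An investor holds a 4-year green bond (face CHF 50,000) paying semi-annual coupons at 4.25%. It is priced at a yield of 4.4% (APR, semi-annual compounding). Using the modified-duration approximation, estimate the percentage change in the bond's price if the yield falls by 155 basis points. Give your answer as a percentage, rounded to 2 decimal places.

+5.64%

Periodic yield y = 0.022. Modified duration first:
  t   CF        PV=CF/(1+0.022)^t    t·PV
  1     1,062.50     1,039.6282     1,039.6282
  2     1,062.50     1,017.2487     2,034.4974
  3     1,062.50       995.3510     2,986.0530
  4     1,062.50       973.9246     3,895.6986
  5     1,062.50       952.9595     4,764.7977
  6     1,062.50       932.4457     5,594.6744
  7     1,062.50       912.3735     6,386.6146
  8    51,062.50    42,903.7158   343,229.7267
  Σ                 49,727.6471   369,931.6904
P = 49,727.6471; D_Mac = 7.43916 half-year periods = 3.71958 yrs; D_mod = 3.71958/(1+0.022) = 3.63951 yrs.
ΔP/P ≈ -D_mod · Δy = -3.63951 × (-0.0155) = +0.056412 = +5.6412%.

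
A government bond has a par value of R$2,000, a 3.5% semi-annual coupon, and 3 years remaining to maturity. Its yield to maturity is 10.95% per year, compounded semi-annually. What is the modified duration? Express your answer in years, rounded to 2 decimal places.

2.71 years

Periodic yield y = 0.05475. First find Macaulay duration:
  t   CF        PV=CF/(1+0.05475)^t    t·PV
  1        35.00        33.1832        33.1832
  2        35.00        31.4607        62.9215
  3        35.00        29.8277        89.4830
  4        35.00        28.2794       113.1175
  5        35.00        26.8115       134.0573
  6     2,035.00     1,477.9754     8,867.8525
  Σ                  1,627.5379     9,300.6150
P = 1,627.5379; Macaulay duration = 9,300.6150 / 1,627.5379 = 5.71453 half-year periods = 2.85727 years.
Modified duration = D_Mac / (1 + y) = 2.85727 / 1.05475 = 2.70895 years.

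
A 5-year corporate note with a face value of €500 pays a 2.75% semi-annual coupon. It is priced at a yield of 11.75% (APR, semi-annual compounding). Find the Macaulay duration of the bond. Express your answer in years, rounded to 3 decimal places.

4.621 years

Periodic yield y = 0.05875. Discount each cash flow and weight by its period:
  t   CF        PV=CF/(1+0.05875)^t    t·PV
  1        6.875         6.4935         6.4935
  2        6.875         6.1332        12.2664
  3        6.875         5.7929        17.3786
  4        6.875         5.4714        21.8856
  5        6.875         5.1678        25.8390
  6        6.875         4.8810        29.2862
  7        6.875         4.6102        32.2713
  8        6.875         4.3544        34.8350
  9        6.875         4.1127        37.0147
  10     506.875       286.3958     2,863.9580
  Σ                    333.4129     3,081.2282
Price P = Σ PV = 333.4129.
Macaulay duration = Σ(t·PV) / P = 3,081.2282 / 333.4129 = 9.24148 half-year periods.
In years: 9.24148 / 2 = 4.62074 years.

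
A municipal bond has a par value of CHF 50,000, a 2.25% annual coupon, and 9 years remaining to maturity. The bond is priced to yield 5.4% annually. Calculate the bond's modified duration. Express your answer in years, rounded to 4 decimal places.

Periodic yield y = 0.054. First find Macaulay duration:
  t   CF        PV=CF/(1+0.054)^t    t·PV
  1     1,125.00     1,067.3624     1,067.3624
  2     1,125.00     1,012.6778     2,025.3557
  3     1,125.00       960.7949     2,882.3847
  4     1,125.00       911.5701     3,646.2805
  5     1,125.00       864.8673     4,324.3364
  6     1,125.00       820.5572     4,923.3432
  7     1,125.00       778.5173     5,449.6208
  8     1,125.00       738.6312     5,909.0494
  9    51,125.00    31,846.9483   286,622.5349
  Σ                 39,001.9265   316,850.2680
P = 39,001.9265; Macaulay duration = 316,850.2680 / 39,001.9265 = 8.12396 years.
Modified duration = D_Mac / (1 + y) = 8.12396 / 1.054 = 7.70775 years.

7.7077 years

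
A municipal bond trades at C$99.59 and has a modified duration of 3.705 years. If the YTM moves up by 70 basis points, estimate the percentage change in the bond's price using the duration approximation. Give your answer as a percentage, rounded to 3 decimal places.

-2.594%

Duration approximation: ΔP/P ≈ -D_mod · Δy = -3.705 × (+0.007) = -0.025935.
As a percentage: -2.5935%.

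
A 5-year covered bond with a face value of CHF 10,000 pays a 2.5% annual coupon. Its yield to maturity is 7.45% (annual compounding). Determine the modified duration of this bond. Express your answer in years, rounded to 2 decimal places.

4.40 years

Periodic yield y = 0.0745. First find Macaulay duration:
  t   CF        PV=CF/(1+0.0745)^t    t·PV
  1       250.00       232.6664       232.6664
  2       250.00       216.5345       433.0691
  3       250.00       201.5212       604.5636
  4       250.00       187.5488       750.1953
  5    10,250.00     7,156.3532    35,781.7659
  Σ                  7,994.6241    37,802.2602
P = 7,994.6241; Macaulay duration = 37,802.2602 / 7,994.6241 = 4.72846 years.
Modified duration = D_Mac / (1 + y) = 4.72846 / 1.0745 = 4.40061 years.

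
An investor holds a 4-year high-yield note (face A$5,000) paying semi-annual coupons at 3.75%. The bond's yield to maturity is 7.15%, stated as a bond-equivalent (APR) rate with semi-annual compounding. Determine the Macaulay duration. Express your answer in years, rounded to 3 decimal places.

Periodic yield y = 0.03575. Discount each cash flow and weight by its period:
  t   CF        PV=CF/(1+0.03575)^t    t·PV
  1        93.75        90.5141        90.5141
  2        93.75        87.3899       174.7799
  3        93.75        84.3736       253.1207
  4        93.75        81.4613       325.8453
  5        93.75        78.6496       393.2480
  6        93.75        75.9349       455.6096
  7        93.75        73.3140       513.1977
  8     5,093.75     3,845.9009    30,767.2073
  Σ                  4,417.5384    32,973.5227
Price P = Σ PV = 4,417.5384.
Macaulay duration = Σ(t·PV) / P = 32,973.5227 / 4,417.5384 = 7.46423 half-year periods.
In years: 7.46423 / 2 = 3.73212 years.

3.732 years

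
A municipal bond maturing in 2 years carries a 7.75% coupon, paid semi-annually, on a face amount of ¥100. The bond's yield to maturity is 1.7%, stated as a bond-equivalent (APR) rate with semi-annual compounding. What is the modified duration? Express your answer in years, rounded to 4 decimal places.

1.8815 years

Periodic yield y = 0.0085. First find Macaulay duration:
  t   CF        PV=CF/(1+0.0085)^t    t·PV
  1        3.875         3.8423         3.8423
  2        3.875         3.8100         7.6199
  3        3.875         3.7778        11.3335
  4      103.875       100.4170       401.6682
  Σ                    111.8472       424.4640
P = 111.8472; Macaulay duration = 424.4640 / 111.8472 = 3.79503 half-year periods = 1.89752 years.
Modified duration = D_Mac / (1 + y) = 1.89752 / 1.0085 = 1.88152 years.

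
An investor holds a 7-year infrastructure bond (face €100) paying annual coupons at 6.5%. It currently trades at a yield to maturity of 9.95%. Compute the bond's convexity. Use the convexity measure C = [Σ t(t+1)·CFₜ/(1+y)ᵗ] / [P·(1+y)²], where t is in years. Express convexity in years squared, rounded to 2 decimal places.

With y = 0.0995:
  t   CF        PV=CF/(1+0.0995)^t    t·PV        t(t+1)·PV
  1         6.50         5.9118         5.9118          11.8236
  2         6.50         5.3768        10.7536          32.2607
  3         6.50         4.8902        14.6706          58.6825
  4         6.50         4.4477        17.7907          88.9534
  5         6.50         4.0452        20.2259         121.3552
  6         6.50         3.6791        22.0746         154.5223
  7       106.50        54.8255       383.7788       3,070.2306
  Σ                     83.1763       475.2060       3,537.8284
P = 83.1763.
Convexity = Σ t(t+1)·PV / [P·(1+y)²] = 3,537.8284 / (83.1763 × 1.208900) = 35.18413.

35.18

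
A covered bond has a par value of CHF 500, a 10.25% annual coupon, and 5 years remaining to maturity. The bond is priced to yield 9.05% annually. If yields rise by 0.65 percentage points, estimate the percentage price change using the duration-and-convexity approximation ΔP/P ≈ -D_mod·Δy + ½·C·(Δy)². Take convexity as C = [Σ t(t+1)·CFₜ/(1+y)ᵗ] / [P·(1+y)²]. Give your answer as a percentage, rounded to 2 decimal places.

-2.45%

With y = 0.0905:
  t   CF        PV=CF/(1+0.0905)^t    t·PV        t(t+1)·PV
  1        51.25        46.9968        46.9968          93.9936
  2        51.25        43.0966        86.1931         258.5793
  3        51.25        39.5200       118.5600         474.2399
  4        51.25        36.2403       144.9610         724.8050
  5       551.25       357.4541     1,787.2704      10,723.6223
  Σ                    523.3077     2,183.9813      12,275.2401
P = 523.3077; D_Mac = 4.17342 yrs; D_mod = 3.82707 yrs; C = 19.72521.
Duration effect: -3.82707 × (+0.0065) = -0.024876
Convexity effect: 0.5 × 19.72521 × (0.0065)² = +0.0004167
ΔP/P ≈ -0.024876 + 0.0004167 = -0.024459 = -2.4459%.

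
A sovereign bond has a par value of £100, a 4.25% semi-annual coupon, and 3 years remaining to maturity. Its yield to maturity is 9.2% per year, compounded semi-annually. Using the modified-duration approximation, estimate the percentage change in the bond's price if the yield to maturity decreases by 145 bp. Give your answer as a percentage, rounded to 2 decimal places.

Periodic yield y = 0.046. Modified duration first:
  t   CF        PV=CF/(1+0.046)^t    t·PV
  1        2.125         2.0315         2.0315
  2        2.125         1.9422         3.8844
  3        2.125         1.8568         5.5704
  4        2.125         1.7751         7.1006
  5        2.125         1.6971         8.4854
  6      102.125        77.9726       467.8355
  Σ                     87.2754       494.9078
P = 87.2754; D_Mac = 5.67065 half-year periods = 2.83532 yrs; D_mod = 2.83532/(1+0.046) = 2.71063 yrs.
ΔP/P ≈ -D_mod · Δy = -2.71063 × (-0.0145) = +0.039304 = +3.9304%.

+3.93%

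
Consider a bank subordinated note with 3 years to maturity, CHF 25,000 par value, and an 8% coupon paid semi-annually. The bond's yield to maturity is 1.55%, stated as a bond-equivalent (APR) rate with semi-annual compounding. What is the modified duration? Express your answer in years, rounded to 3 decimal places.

Periodic yield y = 0.00775. First find Macaulay duration:
  t   CF        PV=CF/(1+0.00775)^t    t·PV
  1     1,000.00       992.3096       992.3096
  2     1,000.00       984.6783     1,969.3567
  3     1,000.00       977.1058     2,931.3173
  4     1,000.00       969.5914     3,878.3658
  5     1,000.00       962.1349     4,810.6745
  6    26,000.00    24,823.1280   148,938.7681
  Σ                 29,708.9481   163,520.7919
P = 29,708.9481; Macaulay duration = 163,520.7919 / 29,708.9481 = 5.50409 half-year periods = 2.75205 years.
Modified duration = D_Mac / (1 + y) = 2.75205 / 1.00775 = 2.73088 years.

2.731 years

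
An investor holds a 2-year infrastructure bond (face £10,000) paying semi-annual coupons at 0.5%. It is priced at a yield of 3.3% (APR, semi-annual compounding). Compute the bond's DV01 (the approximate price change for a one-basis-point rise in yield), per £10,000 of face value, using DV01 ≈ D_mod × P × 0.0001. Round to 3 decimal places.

Periodic yield y = 0.0165.
  t   CF        PV=CF/(1+0.0165)^t    t·PV
  1        25.00        24.5942        24.5942
  2        25.00        24.1950        48.3900
  3        25.00        23.8022        71.4067
  4    10,025.00     9,389.7677    37,559.0709
  Σ                  9,462.3591    37,703.4618
P = 9,462.3591; D_Mac = 3.98457 half-year periods = 1.99229 yrs; D_mod = 1.95995 yrs.
DV01 ≈ 1.95995 × 9,462.3591 × 0.0001 = 1.854573.

£1.855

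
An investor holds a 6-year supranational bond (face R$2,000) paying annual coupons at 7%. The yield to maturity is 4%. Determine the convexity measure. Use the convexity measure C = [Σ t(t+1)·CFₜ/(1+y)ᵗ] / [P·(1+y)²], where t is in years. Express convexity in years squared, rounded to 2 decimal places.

31.72

With y = 0.04:
  t   CF        PV=CF/(1+0.04)^t    t·PV        t(t+1)·PV
  1       140.00       134.6154       134.6154         269.2308
  2       140.00       129.4379       258.8757         776.6272
  3       140.00       124.4595       373.3785       1,493.5139
  4       140.00       119.6726       478.6903       2,393.4517
  5       140.00       115.0698       575.3490       3,452.0938
  6     2,140.00     1,691.2731    10,147.6385      71,033.4696
  Σ                  2,314.5282    11,968.5474      79,418.3870
P = 2,314.5282.
Convexity = Σ t(t+1)·PV / [P·(1+y)²] = 79,418.3870 / (2,314.5282 × 1.081600) = 31.72429.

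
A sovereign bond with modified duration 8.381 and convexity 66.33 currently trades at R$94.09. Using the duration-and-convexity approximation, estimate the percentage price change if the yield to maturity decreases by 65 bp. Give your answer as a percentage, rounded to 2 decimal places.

Duration effect: -D_mod·Δy = -8.381 × (-0.0065) = +0.0544765
Convexity effect: ½·C·(Δy)² = 0.5 × 66.33 × (-0.0065)² = +0.00140122125
ΔP/P ≈ +0.0544765 + 0.00140122125 = +0.05587772125
= +5.587772125%.

+5.59%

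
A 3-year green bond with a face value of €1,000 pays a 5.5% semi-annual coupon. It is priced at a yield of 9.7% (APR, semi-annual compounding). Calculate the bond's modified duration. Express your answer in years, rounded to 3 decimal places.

Periodic yield y = 0.0485. First find Macaulay duration:
  t   CF        PV=CF/(1+0.0485)^t    t·PV
  1        27.50        26.2279        26.2279
  2        27.50        25.0147        50.0295
  3        27.50        23.8576        71.5729
  4        27.50        22.7541        91.0163
  5        27.50        21.7015       108.5077
  6     1,027.50       773.3413     4,640.0480
  Σ                    892.8972     4,987.4022
P = 892.8972; Macaulay duration = 4,987.4022 / 892.8972 = 5.58564 half-year periods = 2.79282 years.
Modified duration = D_Mac / (1 + y) = 2.79282 / 1.0485 = 2.66363 years.

2.664 years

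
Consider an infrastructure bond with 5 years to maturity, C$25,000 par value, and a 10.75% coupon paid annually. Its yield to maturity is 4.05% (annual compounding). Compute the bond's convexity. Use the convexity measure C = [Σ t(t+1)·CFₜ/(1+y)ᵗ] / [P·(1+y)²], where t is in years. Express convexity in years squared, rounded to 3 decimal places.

22.080

With y = 0.0405:
  t   CF        PV=CF/(1+0.0405)^t    t·PV        t(t+1)·PV
  1     2,687.50     2,582.8928     2,582.8928       5,165.7857
  2     2,687.50     2,482.3574     4,964.7147      14,894.1442
  3     2,687.50     2,385.7351     7,157.2053      28,628.8211
  4     2,687.50     2,292.8737     9,171.4948      45,857.4742
  5    27,687.50    22,702.4810   113,512.4050     681,074.4299
  Σ                 32,446.3400   137,388.7127     775,620.6551
P = 32,446.3400.
Convexity = Σ t(t+1)·PV / [P·(1+y)²] = 775,620.6551 / (32,446.3400 × 1.082640) = 22.08002.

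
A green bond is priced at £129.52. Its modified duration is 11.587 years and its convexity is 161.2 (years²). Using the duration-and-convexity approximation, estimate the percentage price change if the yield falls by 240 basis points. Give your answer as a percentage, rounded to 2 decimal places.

+32.45%

Duration effect: -D_mod·Δy = -11.587 × (-0.024) = +0.278088
Convexity effect: ½·C·(Δy)² = 0.5 × 161.2 × (-0.024)² = +0.0464256
ΔP/P ≈ +0.278088 + 0.0464256 = +0.3245136
= +32.45136%.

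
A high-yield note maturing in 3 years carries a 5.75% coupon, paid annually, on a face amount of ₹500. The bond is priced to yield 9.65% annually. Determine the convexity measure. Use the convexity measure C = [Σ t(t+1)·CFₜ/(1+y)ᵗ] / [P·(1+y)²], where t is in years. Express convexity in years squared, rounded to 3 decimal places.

With y = 0.0965:
  t   CF        PV=CF/(1+0.0965)^t    t·PV        t(t+1)·PV
  1        28.75        26.2198        26.2198          52.4396
  2        28.75        23.9123        47.8245         143.4735
  3       528.75       401.0740     1,203.2219       4,812.8876
  Σ                    451.2060     1,277.2662       5,008.8007
P = 451.2060.
Convexity = Σ t(t+1)·PV / [P·(1+y)²] = 5,008.8007 / (451.2060 × 1.202312) = 9.23297.

9.233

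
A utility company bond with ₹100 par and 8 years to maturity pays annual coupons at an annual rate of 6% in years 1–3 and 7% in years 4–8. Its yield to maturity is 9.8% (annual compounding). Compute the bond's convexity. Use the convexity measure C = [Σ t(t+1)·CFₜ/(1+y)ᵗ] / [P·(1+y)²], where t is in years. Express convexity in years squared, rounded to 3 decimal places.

With y = 0.098:
  t   CF        PV=CF/(1+0.098)^t    t·PV        t(t+1)·PV
  1         6.00         5.4645         5.4645          10.9290
  2         6.00         4.9768         9.9535          29.8606
  3         6.00         4.5326        13.5977          54.3908
  4         7.00         4.8160        19.2641          96.3205
  5         7.00         4.3862        21.9309         131.5854
  6         7.00         3.9947        23.9682         167.7773
  7         7.00         3.6382        25.4671         203.7369
  8       107.00        50.6483       405.1866       3,646.6791
  Σ                     82.4572       524.8326       4,341.2795
P = 82.4572.
Convexity = Σ t(t+1)·PV / [P·(1+y)²] = 4,341.2795 / (82.4572 × 1.205604) = 43.67014.

43.670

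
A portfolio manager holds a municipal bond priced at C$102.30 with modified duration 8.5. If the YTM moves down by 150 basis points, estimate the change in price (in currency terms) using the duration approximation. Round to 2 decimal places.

+C$13.04

Duration approximation: ΔP/P ≈ -D_mod · Δy = -8.5 × (-0.015) = +0.127500.
ΔP ≈ 102.30 × (+0.127500) = +13.04325.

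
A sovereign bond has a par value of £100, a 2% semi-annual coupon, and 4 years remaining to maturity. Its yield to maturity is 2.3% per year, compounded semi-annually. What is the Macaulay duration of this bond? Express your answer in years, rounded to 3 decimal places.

3.863 years

Periodic yield y = 0.0115. Discount each cash flow and weight by its period:
  t   CF        PV=CF/(1+0.0115)^t    t·PV
  1         1.00         0.9886         0.9886
  2         1.00         0.9774         1.9548
  3         1.00         0.9663         2.8988
  4         1.00         0.9553         3.8212
  5         1.00         0.9444         4.7222
  6         1.00         0.9337         5.6022
  7         1.00         0.9231         6.4616
  8       101.00        92.1710       737.3680
  Σ                     98.8598       763.8173
Price P = Σ PV = 98.8598.
Macaulay duration = Σ(t·PV) / P = 763.8173 / 98.8598 = 7.72627 half-year periods.
In years: 7.72627 / 2 = 3.86313 years.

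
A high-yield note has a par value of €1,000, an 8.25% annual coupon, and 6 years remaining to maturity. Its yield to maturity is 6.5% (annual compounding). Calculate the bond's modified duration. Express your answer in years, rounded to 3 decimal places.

4.706 years

Periodic yield y = 0.065. First find Macaulay duration:
  t   CF        PV=CF/(1+0.065)^t    t·PV
  1        82.50        77.4648        77.4648
  2        82.50        72.7369       145.4738
  3        82.50        68.2976       204.8927
  4        82.50        64.1292       256.5166
  5        82.50        60.2152       301.0758
  6     1,082.50       741.8742     4,451.2451
  Σ                  1,084.7177     5,436.6688
P = 1,084.7177; Macaulay duration = 5,436.6688 / 1,084.7177 = 5.01206 years.
Modified duration = D_Mac / (1 + y) = 5.01206 / 1.065 = 4.70616 years.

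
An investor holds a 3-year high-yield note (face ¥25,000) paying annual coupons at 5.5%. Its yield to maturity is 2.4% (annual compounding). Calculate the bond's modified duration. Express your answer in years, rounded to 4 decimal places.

Periodic yield y = 0.024. First find Macaulay duration:
  t   CF        PV=CF/(1+0.024)^t    t·PV
  1     1,375.00     1,342.7734     1,342.7734
  2     1,375.00     1,311.3022     2,622.6044
  3    26,375.00    24,563.6329    73,690.8987
  Σ                 27,217.7085    77,656.2765
P = 27,217.7085; Macaulay duration = 77,656.2765 / 27,217.7085 = 2.85315 years.
Modified duration = D_Mac / (1 + y) = 2.85315 / 1.024 = 2.78628 years.

2.7863 years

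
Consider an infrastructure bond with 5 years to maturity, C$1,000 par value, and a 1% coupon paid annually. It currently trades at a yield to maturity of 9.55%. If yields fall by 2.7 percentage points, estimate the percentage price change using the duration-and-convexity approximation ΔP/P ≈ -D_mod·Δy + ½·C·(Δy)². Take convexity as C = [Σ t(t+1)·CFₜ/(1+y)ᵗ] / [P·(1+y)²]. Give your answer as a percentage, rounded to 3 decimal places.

+12.898%

With y = 0.0955:
  t   CF        PV=CF/(1+0.0955)^t    t·PV        t(t+1)·PV
  1        10.00         9.1283         9.1283          18.2565
  2        10.00         8.3325        16.6650          49.9950
  3        10.00         7.6061        22.8183          91.2734
  4        10.00         6.9431        27.7722         138.8611
  5     1,010.00       640.1172     3,200.5858      19,203.5146
  Σ                    672.1271     3,276.9696      19,501.9005
P = 672.1271; D_Mac = 4.87552 yrs; D_mod = 4.45050 yrs; C = 24.17691.
Duration effect: -4.45050 × (-0.027) = +0.120163
Convexity effect: 0.5 × 24.17691 × (-0.027)² = +0.0088125
ΔP/P ≈ +0.120163 + 0.0088125 = +0.128976 = +12.8976%.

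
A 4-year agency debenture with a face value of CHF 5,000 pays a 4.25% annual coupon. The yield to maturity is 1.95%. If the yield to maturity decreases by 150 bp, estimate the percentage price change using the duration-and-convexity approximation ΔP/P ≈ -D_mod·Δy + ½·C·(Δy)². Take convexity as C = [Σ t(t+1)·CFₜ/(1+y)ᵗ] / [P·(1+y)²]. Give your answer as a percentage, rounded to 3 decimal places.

With y = 0.0195:
  t   CF        PV=CF/(1+0.0195)^t    t·PV        t(t+1)·PV
  1       212.50       208.4355       208.4355         416.8710
  2       212.50       204.4488       408.8975       1,226.6925
  3       212.50       200.5383       601.6148       2,406.4591
  4     5,212.50     4,824.9981    19,299.9924      96,499.9622
  Σ                  5,438.4206    20,518.9402     100,549.9849
P = 5,438.4206; D_Mac = 3.77296 yrs; D_mod = 3.70079 yrs; C = 17.78831.
Duration effect: -3.70079 × (-0.015) = +0.055512
Convexity effect: 0.5 × 17.78831 × (-0.015)² = +0.0020012
ΔP/P ≈ +0.055512 + 0.0020012 = +0.057513 = +5.7513%.

+5.751%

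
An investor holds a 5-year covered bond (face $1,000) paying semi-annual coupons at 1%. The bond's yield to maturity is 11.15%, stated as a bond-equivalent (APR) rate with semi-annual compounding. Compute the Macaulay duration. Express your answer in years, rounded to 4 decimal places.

4.8500 years

Periodic yield y = 0.05575. Discount each cash flow and weight by its period:
  t   CF        PV=CF/(1+0.05575)^t    t·PV
  1         5.00         4.7360         4.7360
  2         5.00         4.4859         8.9718
  3         5.00         4.2490        12.7470
  4         5.00         4.0246        16.0985
  5         5.00         3.8121        19.0605
  6         5.00         3.6108        21.6648
  7         5.00         3.4201        23.9409
  8         5.00         3.2395        25.9162
  9         5.00         3.0685        27.6161
  10    1,005.00       584.1914     5,841.9140
  Σ                    618.8379     6,002.6658
Price P = Σ PV = 618.8379.
Macaulay duration = Σ(t·PV) / P = 6,002.6658 / 618.8379 = 9.69990 half-year periods.
In years: 9.69990 / 2 = 4.84995 years.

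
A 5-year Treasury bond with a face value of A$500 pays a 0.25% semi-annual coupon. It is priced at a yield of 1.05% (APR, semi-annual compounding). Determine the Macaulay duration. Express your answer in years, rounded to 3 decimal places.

4.971 years

Periodic yield y = 0.00525. Discount each cash flow and weight by its period:
  t   CF        PV=CF/(1+0.00525)^t    t·PV
  1        0.625         0.6217         0.6217
  2        0.625         0.6185         1.2370
  3        0.625         0.6153         1.8458
  4        0.625         0.6120         2.4482
  5        0.625         0.6088         3.0442
  6        0.625         0.6057         3.6340
  7        0.625         0.6025         4.2175
  8        0.625         0.5994         4.7949
  9        0.625         0.5962         5.3661
  10     500.625       475.0854     4,750.8543
  Σ                    480.5656     4,778.0638
Price P = Σ PV = 480.5656.
Macaulay duration = Σ(t·PV) / P = 4,778.0638 / 480.5656 = 9.94258 half-year periods.
In years: 9.94258 / 2 = 4.97129 years.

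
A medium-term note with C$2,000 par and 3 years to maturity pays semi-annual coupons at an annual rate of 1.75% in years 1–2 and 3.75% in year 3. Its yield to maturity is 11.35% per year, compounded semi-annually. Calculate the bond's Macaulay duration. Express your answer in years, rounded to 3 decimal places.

Periodic yield y = 0.05675. Discount each cash flow and weight by its period:
  t   CF        PV=CF/(1+0.05675)^t    t·PV
  1        17.50        16.5602        16.5602
  2        17.50        15.6709        31.3418
  3        17.50        14.8293        44.4880
  4        17.50        14.0330        56.1318
  5        37.50        28.4557       142.2787
  6     2,037.50     1,463.0665     8,778.3992
  Σ                  1,552.6157     9,069.1997
Price P = Σ PV = 1,552.6157.
Macaulay duration = Σ(t·PV) / P = 9,069.1997 / 1,552.6157 = 5.84124 half-year periods.
In years: 5.84124 / 2 = 2.92062 years.

2.921 years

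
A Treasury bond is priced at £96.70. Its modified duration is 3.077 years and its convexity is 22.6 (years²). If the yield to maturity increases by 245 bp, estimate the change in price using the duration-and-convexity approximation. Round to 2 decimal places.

Duration effect: -D_mod·Δy = -3.077 × (+0.0245) = -0.0753865
Convexity effect: ½·C·(Δy)² = 0.5 × 22.6 × (0.0245)² = +0.006782825
ΔP/P ≈ -0.0753865 + 0.006782825 = -0.068603675
ΔP ≈ 96.70 × (-0.068603675) = -6.6339753725.

-£6.63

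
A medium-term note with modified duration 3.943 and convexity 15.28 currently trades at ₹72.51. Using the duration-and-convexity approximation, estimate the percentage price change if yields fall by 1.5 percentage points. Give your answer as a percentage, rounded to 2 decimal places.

Duration effect: -D_mod·Δy = -3.943 × (-0.015) = +0.059145
Convexity effect: ½·C·(Δy)² = 0.5 × 15.28 × (-0.015)² = +0.0017190
ΔP/P ≈ +0.059145 + 0.0017190 = +0.060864
= +6.0864%.

+6.09%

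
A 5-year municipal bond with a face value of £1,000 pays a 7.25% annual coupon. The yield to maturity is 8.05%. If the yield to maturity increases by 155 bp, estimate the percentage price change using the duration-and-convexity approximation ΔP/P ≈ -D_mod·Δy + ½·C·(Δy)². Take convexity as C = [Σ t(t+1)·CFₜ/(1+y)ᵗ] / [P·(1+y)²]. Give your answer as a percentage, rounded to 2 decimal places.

-5.99%

With y = 0.0805:
  t   CF        PV=CF/(1+0.0805)^t    t·PV        t(t+1)·PV
  1        72.50        67.0986        67.0986         134.1971
  2        72.50        62.0996       124.1991         372.5973
  3        72.50        57.4730       172.4189         689.6757
  4        72.50        53.1911       212.7644       1,063.8219
  5     1,072.50       728.2382     3,641.1909      21,847.1454
  Σ                    968.1004     4,217.6719      24,107.4375
P = 968.1004; D_Mac = 4.35665 yrs; D_mod = 4.03207 yrs; C = 21.32952.
Duration effect: -4.03207 × (+0.0155) = -0.062497
Convexity effect: 0.5 × 21.32952 × (0.0155)² = +0.0025622
ΔP/P ≈ -0.062497 + 0.0025622 = -0.059935 = -5.9935%.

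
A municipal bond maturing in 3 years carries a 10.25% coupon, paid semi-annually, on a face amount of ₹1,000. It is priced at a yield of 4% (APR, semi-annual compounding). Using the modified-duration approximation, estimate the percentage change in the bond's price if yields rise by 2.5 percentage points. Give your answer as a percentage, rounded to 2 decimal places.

-6.59%

Periodic yield y = 0.02. Modified duration first:
  t   CF        PV=CF/(1+0.02)^t    t·PV
  1        51.25        50.2451        50.2451
  2        51.25        49.2599        98.5198
  3        51.25        48.2940       144.8821
  4        51.25        47.3471       189.3883
  5        51.25        46.4187       232.0935
  6     1,051.25       933.4799     5,600.8795
  Σ                  1,175.0447     6,316.0083
P = 1,175.0447; D_Mac = 5.37512 half-year periods = 2.68756 yrs; D_mod = 2.68756/(1+0.02) = 2.63486 yrs.
ΔP/P ≈ -D_mod · Δy = -2.63486 × (+0.025) = -0.065872 = -6.5872%.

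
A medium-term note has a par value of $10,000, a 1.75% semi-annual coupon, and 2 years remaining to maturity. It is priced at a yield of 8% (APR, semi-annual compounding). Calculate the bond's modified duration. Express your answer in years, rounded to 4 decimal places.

Periodic yield y = 0.04. First find Macaulay duration:
  t   CF        PV=CF/(1+0.04)^t    t·PV
  1        87.50        84.1346        84.1346
  2        87.50        80.8987       161.7973
  3        87.50        77.7872       233.3615
  4    10,087.50     8,622.8373    34,491.3491
  Σ                  8,865.6577    34,970.6426
P = 8,865.6577; Macaulay duration = 34,970.6426 / 8,865.6577 = 3.94451 half-year periods = 1.97225 years.
Modified duration = D_Mac / (1 + y) = 1.97225 / 1.04 = 1.89640 years.

1.8964 years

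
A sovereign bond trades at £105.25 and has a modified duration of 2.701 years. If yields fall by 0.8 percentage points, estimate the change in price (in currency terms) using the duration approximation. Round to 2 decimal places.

Duration approximation: ΔP/P ≈ -D_mod · Δy = -2.701 × (-0.008) = +0.021608.
ΔP ≈ 105.25 × (+0.021608) = +2.274242.

+£2.27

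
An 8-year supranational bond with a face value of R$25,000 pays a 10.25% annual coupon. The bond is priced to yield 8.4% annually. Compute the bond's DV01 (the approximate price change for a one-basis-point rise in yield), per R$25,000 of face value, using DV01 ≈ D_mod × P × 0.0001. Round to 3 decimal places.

Periodic yield y = 0.084.
  t   CF        PV=CF/(1+0.084)^t    t·PV
  1     2,562.50     2,363.9299     2,363.9299
  2     2,562.50     2,180.7471     4,361.4943
  3     2,562.50     2,011.7593     6,035.2780
  4     2,562.50     1,855.8666     7,423.4662
  5     2,562.50     1,712.0540     8,560.2701
  6     2,562.50     1,579.3856     9,476.3137
  7     2,562.50     1,456.9978    10,198.9847
  8    27,562.50    14,457.2053   115,657.6426
  Σ                 27,617.9457   164,077.3795
P = 27,617.9457; D_Mac = 5.94097 yrs; D_mod = 5.48060 yrs.
DV01 ≈ 5.48060 × 27,617.9457 × 0.0001 = 15.136290.

R$15.136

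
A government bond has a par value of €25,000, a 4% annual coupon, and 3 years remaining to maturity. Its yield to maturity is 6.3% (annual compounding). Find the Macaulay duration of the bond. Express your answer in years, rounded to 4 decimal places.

Periodic yield y = 0.063. Discount each cash flow and weight by its year:
  t   CF        PV=CF/(1+0.063)^t    t·PV
  1     1,000.00       940.7338       940.7338
  2     1,000.00       884.9800     1,769.9601
  3    26,000.00    21,645.7957    64,937.3870
  Σ                 23,471.5095    67,648.0808
Price P = Σ PV = 23,471.5095.
Macaulay duration = Σ(t·PV) / P = 67,648.0808 / 23,471.5095 = 2.88214 years.

2.8821 years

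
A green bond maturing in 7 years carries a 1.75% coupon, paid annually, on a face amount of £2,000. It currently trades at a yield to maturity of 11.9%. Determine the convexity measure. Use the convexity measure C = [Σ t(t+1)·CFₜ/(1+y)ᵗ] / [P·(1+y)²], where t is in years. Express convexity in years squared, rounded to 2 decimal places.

With y = 0.119:
  t   CF        PV=CF/(1+0.119)^t    t·PV        t(t+1)·PV
  1        35.00        31.2779        31.2779          62.5559
  2        35.00        27.9517        55.9034         167.7101
  3        35.00        24.9792        74.9375         299.7499
  4        35.00        22.3228        89.2910         446.4550
  5        35.00        19.9488        99.7442         598.4652
  6        35.00        17.8274       106.9643         748.7500
  7     2,035.00       926.3046     6,484.1320      51,873.0561
  Σ                  1,070.6123     6,942.2502      54,196.7420
P = 1,070.6123.
Convexity = Σ t(t+1)·PV / [P·(1+y)²] = 54,196.7420 / (1,070.6123 × 1.252161) = 40.42786.

40.43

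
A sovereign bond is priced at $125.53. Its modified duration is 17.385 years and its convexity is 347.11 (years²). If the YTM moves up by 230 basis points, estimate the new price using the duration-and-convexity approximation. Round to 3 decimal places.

Duration effect: -D_mod·Δy = -17.385 × (+0.023) = -0.399855
Convexity effect: ½·C·(Δy)² = 0.5 × 347.11 × (0.023)² = +0.091810595
ΔP/P ≈ -0.399855 + 0.091810595 = -0.308044405
New price ≈ 125.53 × (1 - 0.308044405) = 86.86118584035.

$86.861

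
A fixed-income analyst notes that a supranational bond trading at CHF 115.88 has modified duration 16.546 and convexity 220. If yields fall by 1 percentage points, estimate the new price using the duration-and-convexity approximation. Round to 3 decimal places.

Duration effect: -D_mod·Δy = -16.546 × (-0.01) = +0.165460
Convexity effect: ½·C·(Δy)² = 0.5 × 220 × (-0.01)² = +0.0110000
ΔP/P ≈ +0.165460 + 0.0110000 = +0.176460
New price ≈ 115.88 × (1 + 0.176460) = 136.3281848.

CHF 136.328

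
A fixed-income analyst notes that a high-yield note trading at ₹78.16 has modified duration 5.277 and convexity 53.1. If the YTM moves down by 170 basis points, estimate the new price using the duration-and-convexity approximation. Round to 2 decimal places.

₹85.77

Duration effect: -D_mod·Δy = -5.277 × (-0.017) = +0.089709
Convexity effect: ½·C·(Δy)² = 0.5 × 53.1 × (-0.017)² = +0.00767295
ΔP/P ≈ +0.089709 + 0.00767295 = +0.09738195
New price ≈ 78.16 × (1 + 0.09738195) = 85.771373212.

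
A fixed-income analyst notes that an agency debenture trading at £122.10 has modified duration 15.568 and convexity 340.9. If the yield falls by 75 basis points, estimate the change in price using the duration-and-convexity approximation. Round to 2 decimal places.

+£15.43

Duration effect: -D_mod·Δy = -15.568 × (-0.0075) = +0.116760
Convexity effect: ½·C·(Δy)² = 0.5 × 340.9 × (-0.0075)² = +0.0095878125
ΔP/P ≈ +0.116760 + 0.0095878125 = +0.1263478125
ΔP ≈ 122.10 × (+0.1263478125) = +15.42706790625.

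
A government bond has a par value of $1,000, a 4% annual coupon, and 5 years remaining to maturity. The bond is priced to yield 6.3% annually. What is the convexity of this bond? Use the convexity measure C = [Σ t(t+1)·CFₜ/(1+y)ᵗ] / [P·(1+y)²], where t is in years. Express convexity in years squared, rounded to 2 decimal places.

23.79

With y = 0.063:
  t   CF        PV=CF/(1+0.063)^t    t·PV        t(t+1)·PV
  1        40.00        37.6294        37.6294          75.2587
  2        40.00        35.3992        70.7984         212.3952
  3        40.00        33.3012        99.9037         399.6147
  4        40.00        31.3276       125.3103         626.5517
  5     1,040.00       766.2439     3,831.2194      22,987.3163
  Σ                    903.9012     4,164.8612      24,301.1366
P = 903.9012.
Convexity = Σ t(t+1)·PV / [P·(1+y)²] = 24,301.1366 / (903.9012 × 1.129969) = 23.79245.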